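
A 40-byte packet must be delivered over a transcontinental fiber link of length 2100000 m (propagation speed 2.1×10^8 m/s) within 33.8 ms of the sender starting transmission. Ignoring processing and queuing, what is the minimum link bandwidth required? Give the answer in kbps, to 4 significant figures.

L = 320 bits.
Propagation delay = 2100000 / 210000000 = 10 ms.
Transmission budget = 33.8 − 10 = 23.8 ms.
R ≥ L / t_tx = 320 bits / 0.0238 s = 13.45 kbps.

13.45 kbps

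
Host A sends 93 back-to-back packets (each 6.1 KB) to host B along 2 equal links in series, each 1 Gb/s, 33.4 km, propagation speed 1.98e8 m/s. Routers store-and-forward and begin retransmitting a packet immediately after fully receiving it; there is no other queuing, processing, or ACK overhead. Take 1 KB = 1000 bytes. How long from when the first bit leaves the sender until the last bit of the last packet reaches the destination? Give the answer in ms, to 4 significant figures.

4.925 ms

Per-hop transmission t_tx = L/R = 48800/1000000000 = 0.0488 ms.
Per-hop propagation t_prop = 33400/198000000 = 0.168687 ms.
Pipeline fill: first packet needs 2·t_tx to clear all hops; remaining 92 packets each add one t_tx.
Total = (2+93-1)·t_tx + 2·t_prop = 94·0.0488 + 2·0.168687 = 4.925 ms.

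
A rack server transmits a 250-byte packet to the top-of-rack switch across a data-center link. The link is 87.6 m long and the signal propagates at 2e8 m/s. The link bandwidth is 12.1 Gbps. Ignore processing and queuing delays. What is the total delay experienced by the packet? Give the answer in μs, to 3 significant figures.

0.603 μs

L = 250 × 8 = 2000 bits.
Transmission delay = L/R = 2000 / 12100000000 = 0.165289 μs.
Propagation delay = d/s = 87.6 m / 200000000 m/s = 0.438 μs.
Total = 0.603 μs.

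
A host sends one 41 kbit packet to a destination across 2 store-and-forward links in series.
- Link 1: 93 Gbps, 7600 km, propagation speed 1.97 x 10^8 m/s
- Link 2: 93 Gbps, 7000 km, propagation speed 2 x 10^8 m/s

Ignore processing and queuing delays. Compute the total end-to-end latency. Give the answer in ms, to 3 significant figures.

L = 41000 bits.
Transmission delay per hop = L/R = 41000/93000000000 = 0.00044086 ms; 2 hops → 0.00088172 ms.
Propagation delays (d/s per hop): 38.5787, 35 ms; sum = 73.5787 ms.
End-to-end = 73.6 ms.

73.6 ms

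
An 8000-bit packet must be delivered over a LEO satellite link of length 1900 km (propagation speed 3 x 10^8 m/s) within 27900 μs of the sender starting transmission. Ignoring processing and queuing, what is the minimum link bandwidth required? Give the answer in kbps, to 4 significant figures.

Propagation delay = 1900000 / 300000000 = 6333.33 μs.
Transmission budget = 27900 − 6333.33 = 21566.7 μs.
R ≥ L / t_tx = 8000 bits / 0.0215667 s = 370.9 kbps.

370.9 kbps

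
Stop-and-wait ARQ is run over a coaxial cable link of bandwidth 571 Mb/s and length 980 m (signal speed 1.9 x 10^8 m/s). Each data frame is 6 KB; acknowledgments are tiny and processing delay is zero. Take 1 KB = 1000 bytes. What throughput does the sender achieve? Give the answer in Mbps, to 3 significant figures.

509 Mbps

t_tx = L/R = 48000/571000000 = 8.4063e-05 s.
t_prop = 980/190000000 = 5.15789e-06 s; RTT = 1.03158e-05 s.
Cycle = t_tx + RTT = 9.43788e-05 s.
Throughput = L / cycle = 48000 / 9.43788e-05 = 509 Mbps.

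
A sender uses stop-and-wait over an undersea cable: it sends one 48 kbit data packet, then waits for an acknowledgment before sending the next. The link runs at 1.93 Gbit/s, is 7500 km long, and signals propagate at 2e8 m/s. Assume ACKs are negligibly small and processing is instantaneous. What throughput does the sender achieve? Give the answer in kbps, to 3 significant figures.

640 kbps

t_tx = L/R = 48000/1930000000 = 2.48705e-05 s.
t_prop = 7500000/200000000 = 0.0375 s; RTT = 0.075 s.
Cycle = t_tx + RTT = 0.0750249 s.
Throughput = L / cycle = 48000 / 0.0750249 = 640 kbps.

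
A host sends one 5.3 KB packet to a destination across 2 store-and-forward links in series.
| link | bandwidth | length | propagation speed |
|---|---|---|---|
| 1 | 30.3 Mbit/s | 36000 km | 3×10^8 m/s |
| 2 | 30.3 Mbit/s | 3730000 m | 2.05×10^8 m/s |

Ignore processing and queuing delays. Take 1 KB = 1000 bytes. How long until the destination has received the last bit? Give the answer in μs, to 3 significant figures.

141000 μs

L = 42400 bits.
Transmission delay per hop = L/R = 42400/30300000 = 1399.34 μs; 2 hops → 2798.68 μs.
Propagation delays (d/s per hop): 120000, 18195.1 μs; sum = 138195 μs.
End-to-end = 141000 μs.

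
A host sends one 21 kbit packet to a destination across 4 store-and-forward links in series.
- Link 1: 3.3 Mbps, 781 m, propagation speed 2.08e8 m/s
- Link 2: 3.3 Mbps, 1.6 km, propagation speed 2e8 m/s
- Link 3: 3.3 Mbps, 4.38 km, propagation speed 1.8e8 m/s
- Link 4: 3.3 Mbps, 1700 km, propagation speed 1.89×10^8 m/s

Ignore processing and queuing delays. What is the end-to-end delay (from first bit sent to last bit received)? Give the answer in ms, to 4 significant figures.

L = 21000 bits.
Transmission delay per hop = L/R = 21000/3300000 = 6.36364 ms; 4 hops → 25.4545 ms.
Propagation delays (d/s per hop): 0.00375481, 0.008, 0.0243333, 8.99471 ms; sum = 9.0308 ms.
End-to-end = 34.49 ms.

34.49 ms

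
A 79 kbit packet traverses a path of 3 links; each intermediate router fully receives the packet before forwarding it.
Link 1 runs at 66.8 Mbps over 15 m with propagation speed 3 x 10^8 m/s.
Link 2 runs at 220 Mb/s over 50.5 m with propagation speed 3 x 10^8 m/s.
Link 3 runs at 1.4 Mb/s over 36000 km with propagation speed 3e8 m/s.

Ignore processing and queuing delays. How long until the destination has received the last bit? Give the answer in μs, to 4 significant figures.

L = 79000 bits.
Transmission delays (L/R per hop): 1182.63, 359.091, 56428.6 μs; sum = 57970.3 μs.
Propagation delays (d/s per hop): 0.05, 0.168333, 120000 μs; sum = 120000 μs.
End-to-end = 178000 μs.

178000 μs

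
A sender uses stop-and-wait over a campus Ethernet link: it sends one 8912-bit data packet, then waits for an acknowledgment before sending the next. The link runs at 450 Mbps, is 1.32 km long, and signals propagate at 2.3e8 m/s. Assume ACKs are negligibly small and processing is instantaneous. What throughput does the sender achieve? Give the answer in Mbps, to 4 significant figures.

284.9 Mbps

t_tx = L/R = 8912/450000000 = 1.98044e-05 s.
t_prop = 1320/2.3e+08 = 5.73913e-06 s; RTT = 1.14783e-05 s.
Cycle = t_tx + RTT = 3.12827e-05 s.
Throughput = L / cycle = 8912 / 3.12827e-05 = 284.9 Mbps.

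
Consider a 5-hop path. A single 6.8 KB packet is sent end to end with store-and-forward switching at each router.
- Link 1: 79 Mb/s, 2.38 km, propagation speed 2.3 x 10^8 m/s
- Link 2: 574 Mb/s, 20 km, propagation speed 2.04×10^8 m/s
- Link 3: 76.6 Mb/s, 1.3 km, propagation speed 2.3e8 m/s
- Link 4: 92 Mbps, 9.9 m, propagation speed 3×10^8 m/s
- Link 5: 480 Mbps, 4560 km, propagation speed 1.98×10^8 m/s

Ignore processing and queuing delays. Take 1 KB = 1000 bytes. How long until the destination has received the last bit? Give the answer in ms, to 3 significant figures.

25.3 ms

L = 54400 bits.
Transmission delays (L/R per hop): 0.688608, 0.0947735, 0.710183, 0.591304, 0.113333 ms; sum = 2.1982 ms.
Propagation delays (d/s per hop): 0.0103478, 0.0980392, 0.00565217, 3.3e-05, 23.0303 ms; sum = 23.1444 ms.
End-to-end = 25.3 ms.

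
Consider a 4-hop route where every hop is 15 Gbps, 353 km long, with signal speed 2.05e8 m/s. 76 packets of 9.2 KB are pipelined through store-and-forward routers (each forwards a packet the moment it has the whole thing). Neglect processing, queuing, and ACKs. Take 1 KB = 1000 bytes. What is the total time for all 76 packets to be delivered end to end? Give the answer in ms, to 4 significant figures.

Per-hop transmission t_tx = L/R = 73600/15000000000 = 0.00490667 ms.
Per-hop propagation t_prop = 353000/2.05e+08 = 1.72195 ms.
Pipeline fill: first packet needs 4·t_tx to clear all hops; remaining 75 packets each add one t_tx.
Total = (4+76-1)·t_tx + 4·t_prop = 79·0.00490667 + 4·1.72195 = 7.275 ms.

7.275 ms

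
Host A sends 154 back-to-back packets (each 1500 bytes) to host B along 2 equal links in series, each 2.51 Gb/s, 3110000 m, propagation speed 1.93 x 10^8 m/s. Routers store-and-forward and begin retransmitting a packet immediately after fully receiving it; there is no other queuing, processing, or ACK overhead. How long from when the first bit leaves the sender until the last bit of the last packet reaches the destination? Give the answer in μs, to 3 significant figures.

33000 μs

Per-hop transmission t_tx = L/R = 12000/2510000000 = 4.78088 μs.
Per-hop propagation t_prop = 3110000/193000000 = 16114 μs.
Pipeline fill: first packet needs 2·t_tx to clear all hops; remaining 153 packets each add one t_tx.
Total = (2+154-1)·t_tx + 2·t_prop = 155·4.78088 + 2·16114 = 33000 μs.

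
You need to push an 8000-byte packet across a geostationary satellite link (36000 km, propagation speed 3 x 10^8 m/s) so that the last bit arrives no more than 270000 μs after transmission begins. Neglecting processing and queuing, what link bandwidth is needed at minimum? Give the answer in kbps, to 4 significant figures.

426.7 kbps

L = 64000 bits.
Propagation delay = 36000000 / 300000000 = 120000 μs.
Transmission budget = 270000 − 120000 = 150000 μs.
R ≥ L / t_tx = 64000 bits / 0.15 s = 426.7 kbps.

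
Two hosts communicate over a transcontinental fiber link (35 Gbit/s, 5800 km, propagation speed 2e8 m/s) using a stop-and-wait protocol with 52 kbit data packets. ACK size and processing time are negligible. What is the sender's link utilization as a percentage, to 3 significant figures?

0.00256 %

t_tx = L/R = 52000/35000000000 = 1.48571e-06 s.
t_prop = 5800000/200000000 = 0.029 s; RTT = 0.058 s.
Cycle = t_tx + RTT = 0.0580015 s.
Utilization = t_tx / cycle = 1.48571e-06/0.0580015 = 0.00256 %.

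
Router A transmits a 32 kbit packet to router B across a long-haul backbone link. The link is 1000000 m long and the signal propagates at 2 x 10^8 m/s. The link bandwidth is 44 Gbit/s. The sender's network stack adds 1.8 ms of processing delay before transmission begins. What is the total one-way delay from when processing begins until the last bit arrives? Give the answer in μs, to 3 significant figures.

6800 μs

L = 32000 bits.
Transmission delay = L/R = 32000 / 44000000000 = 0.727273 μs.
Propagation delay = d/s = 1000000 m / 200000000 m/s = 5000 μs.
Plus processing delay 1.8 ms = 1800 μs.
Total = 6800 μs.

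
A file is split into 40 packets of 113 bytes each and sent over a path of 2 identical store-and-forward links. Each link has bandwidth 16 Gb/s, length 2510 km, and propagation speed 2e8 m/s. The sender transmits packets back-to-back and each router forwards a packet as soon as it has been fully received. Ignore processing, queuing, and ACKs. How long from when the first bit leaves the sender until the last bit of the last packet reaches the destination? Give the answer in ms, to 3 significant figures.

25.1 ms

Per-hop transmission t_tx = L/R = 904/16000000000 = 5.65e-05 ms.
Per-hop propagation t_prop = 2510000/200000000 = 12.55 ms.
Pipeline fill: first packet needs 2·t_tx to clear all hops; remaining 39 packets each add one t_tx.
Total = (2+40-1)·t_tx + 2·t_prop = 41·5.65e-05 + 2·12.55 = 25.1 ms.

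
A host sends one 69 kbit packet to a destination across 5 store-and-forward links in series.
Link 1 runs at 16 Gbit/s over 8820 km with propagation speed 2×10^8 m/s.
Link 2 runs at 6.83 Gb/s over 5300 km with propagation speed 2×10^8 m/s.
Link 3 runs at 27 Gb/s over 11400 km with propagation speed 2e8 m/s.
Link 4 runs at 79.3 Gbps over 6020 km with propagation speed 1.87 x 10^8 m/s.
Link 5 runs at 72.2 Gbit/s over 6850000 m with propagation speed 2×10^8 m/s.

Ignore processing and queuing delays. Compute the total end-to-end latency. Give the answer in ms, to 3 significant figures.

L = 69000 bits.
Transmission delays (L/R per hop): 0.0043125, 0.0101025, 0.00255556, 0.000870113, 0.000955679 ms; sum = 0.0187963 ms.
Propagation delays (d/s per hop): 44.1, 26.5, 57, 32.1925, 34.25 ms; sum = 194.043 ms.
End-to-end = 194 ms.

194 ms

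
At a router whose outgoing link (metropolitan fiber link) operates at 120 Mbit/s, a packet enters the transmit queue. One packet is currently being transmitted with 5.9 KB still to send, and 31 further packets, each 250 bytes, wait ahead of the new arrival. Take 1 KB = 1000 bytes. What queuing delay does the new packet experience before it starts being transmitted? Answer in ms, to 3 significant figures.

0.910 ms

Each queued packet: L/R = 2000/120000000 = 0.0166667 ms.
31 queued → 0.516667 ms.
Plus remaining 47200 bits of current packet: 0.393333 ms.
Queuing delay = 0.910 ms.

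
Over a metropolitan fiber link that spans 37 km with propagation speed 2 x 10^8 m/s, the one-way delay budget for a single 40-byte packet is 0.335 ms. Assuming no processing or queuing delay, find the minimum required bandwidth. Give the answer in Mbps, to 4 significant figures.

2.133 Mbps

L = 320 bits.
Propagation delay = 37000 / 200000000 = 0.185 ms.
Transmission budget = 0.335 − 0.185 = 0.15 ms.
R ≥ L / t_tx = 320 bits / 0.00015 s = 2.133 Mbps.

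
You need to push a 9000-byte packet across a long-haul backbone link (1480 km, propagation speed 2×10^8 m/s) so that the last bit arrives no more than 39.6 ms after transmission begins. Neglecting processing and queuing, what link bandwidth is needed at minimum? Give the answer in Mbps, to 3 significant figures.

L = 72000 bits.
Propagation delay = 1480000 / 200000000 = 7.4 ms.
Transmission budget = 39.6 − 7.4 = 32.2 ms.
R ≥ L / t_tx = 72000 bits / 0.0322 s = 2.24 Mbps.

2.24 Mbps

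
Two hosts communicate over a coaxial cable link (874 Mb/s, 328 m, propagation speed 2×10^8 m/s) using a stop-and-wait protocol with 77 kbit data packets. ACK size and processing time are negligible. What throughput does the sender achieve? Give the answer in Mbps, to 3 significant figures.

t_tx = L/R = 77000/874000000 = 8.81007e-05 s.
t_prop = 328/200000000 = 1.64e-06 s; RTT = 3.28e-06 s.
Cycle = t_tx + RTT = 9.13807e-05 s.
Throughput = L / cycle = 77000 / 9.13807e-05 = 843 Mbps.

843 Mbps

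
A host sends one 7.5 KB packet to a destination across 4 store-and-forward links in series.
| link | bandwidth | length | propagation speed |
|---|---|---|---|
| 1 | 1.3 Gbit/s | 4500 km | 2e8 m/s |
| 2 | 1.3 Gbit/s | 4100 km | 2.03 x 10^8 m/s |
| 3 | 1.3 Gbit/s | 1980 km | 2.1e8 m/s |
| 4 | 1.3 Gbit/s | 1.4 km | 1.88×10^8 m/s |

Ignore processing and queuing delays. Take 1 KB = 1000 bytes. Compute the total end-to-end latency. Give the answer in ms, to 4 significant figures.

L = 60000 bits.
Transmission delay per hop = L/R = 60000/1300000000 = 0.0461538 ms; 4 hops → 0.184615 ms.
Propagation delays (d/s per hop): 22.5, 20.197, 9.42857, 0.00744681 ms; sum = 52.1331 ms.
End-to-end = 52.32 ms.

52.32 ms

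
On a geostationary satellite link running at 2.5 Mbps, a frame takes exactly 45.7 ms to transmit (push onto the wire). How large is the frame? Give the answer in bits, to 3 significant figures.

L = R × t_tx = 2500000 b/s × 0.0457 s = 114250 bits.

114000 bits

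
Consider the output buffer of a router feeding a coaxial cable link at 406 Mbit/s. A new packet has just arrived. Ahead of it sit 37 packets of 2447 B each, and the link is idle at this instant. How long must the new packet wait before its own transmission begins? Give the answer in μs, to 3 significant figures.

1780 μs

Each queued packet: L/R = 19576/406000000 = 48.2167 μs.
37 queued → 1784.02 μs.
Queuing delay = 1780 μs.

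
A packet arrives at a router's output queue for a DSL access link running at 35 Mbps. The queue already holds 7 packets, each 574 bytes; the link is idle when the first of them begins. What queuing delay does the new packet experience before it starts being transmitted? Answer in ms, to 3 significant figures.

0.918 ms

Each queued packet: L/R = 4592/35000000 = 0.1312 ms.
7 queued → 0.9184 ms.
Queuing delay = 0.918 ms.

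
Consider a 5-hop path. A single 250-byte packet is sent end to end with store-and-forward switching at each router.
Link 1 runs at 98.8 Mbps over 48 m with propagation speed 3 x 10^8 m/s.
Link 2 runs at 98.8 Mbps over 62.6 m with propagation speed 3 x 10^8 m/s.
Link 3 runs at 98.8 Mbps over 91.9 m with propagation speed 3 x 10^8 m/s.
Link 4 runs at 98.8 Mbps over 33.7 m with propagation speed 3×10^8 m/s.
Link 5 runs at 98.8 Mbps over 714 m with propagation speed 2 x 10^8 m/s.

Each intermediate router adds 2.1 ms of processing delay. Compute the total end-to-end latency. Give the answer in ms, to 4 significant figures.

L = 250 × 8 = 2000 bits.
Transmission delay per hop = L/R = 2000/98800000 = 0.0202429 ms; 5 hops → 0.101215 ms.
Propagation delays (d/s per hop): 0.00016, 0.000208667, 0.000306333, 0.000112333, 0.00357 ms; sum = 0.00435733 ms.
Processing at 4 router(s): 4 × 2.1 ms = 8.4 ms.
End-to-end = 8.506 ms.

8.506 ms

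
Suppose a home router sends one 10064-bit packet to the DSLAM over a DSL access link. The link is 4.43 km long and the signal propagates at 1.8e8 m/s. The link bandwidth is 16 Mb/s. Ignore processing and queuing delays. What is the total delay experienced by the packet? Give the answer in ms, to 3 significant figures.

Transmission delay = L/R = 10064 / 16000000 = 0.629 ms.
Propagation delay = d/s = 4430 m / 180000000 m/s = 0.0246111 ms.
Total = 0.654 ms.

0.654 ms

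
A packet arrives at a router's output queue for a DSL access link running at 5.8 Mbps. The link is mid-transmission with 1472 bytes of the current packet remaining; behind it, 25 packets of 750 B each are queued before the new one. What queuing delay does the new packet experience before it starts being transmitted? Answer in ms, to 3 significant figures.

27.9 ms

Each queued packet: L/R = 6000/5800000 = 1.03448 ms.
25 queued → 25.8621 ms.
Plus remaining 11776 bits of current packet: 2.03034 ms.
Queuing delay = 27.9 ms.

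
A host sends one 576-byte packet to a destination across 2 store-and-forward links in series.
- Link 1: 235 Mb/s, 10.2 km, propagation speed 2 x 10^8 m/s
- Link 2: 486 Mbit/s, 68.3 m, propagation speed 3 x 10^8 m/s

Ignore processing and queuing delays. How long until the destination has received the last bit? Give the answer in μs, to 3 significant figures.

80.3 μs

L = 576 × 8 = 4608 bits.
Transmission delays (L/R per hop): 19.6085, 9.48148 μs; sum = 29.09 μs.
Propagation delays (d/s per hop): 51, 0.227667 μs; sum = 51.2277 μs.
End-to-end = 80.3 μs.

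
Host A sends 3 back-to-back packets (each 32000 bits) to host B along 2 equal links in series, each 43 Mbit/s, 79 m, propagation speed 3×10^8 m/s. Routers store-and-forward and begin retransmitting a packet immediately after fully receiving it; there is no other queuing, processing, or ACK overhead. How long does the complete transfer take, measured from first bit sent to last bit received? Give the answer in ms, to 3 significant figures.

2.98 ms

Per-hop transmission t_tx = L/R = 32000/43000000 = 0.744186 ms.
Per-hop propagation t_prop = 79/300000000 = 0.000263333 ms.
Pipeline fill: first packet needs 2·t_tx to clear all hops; remaining 2 packets each add one t_tx.
Total = (2+3-1)·t_tx + 2·t_prop = 4·0.744186 + 2·0.000263333 = 2.98 ms.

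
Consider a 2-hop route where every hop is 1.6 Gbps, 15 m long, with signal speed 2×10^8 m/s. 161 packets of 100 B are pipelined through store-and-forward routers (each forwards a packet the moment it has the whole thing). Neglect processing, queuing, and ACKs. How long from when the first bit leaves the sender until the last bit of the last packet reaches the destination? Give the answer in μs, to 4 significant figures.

Per-hop transmission t_tx = L/R = 800/1600000000 = 0.5 μs.
Per-hop propagation t_prop = 15/200000000 = 0.075 μs.
Pipeline fill: first packet needs 2·t_tx to clear all hops; remaining 160 packets each add one t_tx.
Total = (2+161-1)·t_tx + 2·t_prop = 162·0.5 + 2·0.075 = 81.15 μs.

81.15 μs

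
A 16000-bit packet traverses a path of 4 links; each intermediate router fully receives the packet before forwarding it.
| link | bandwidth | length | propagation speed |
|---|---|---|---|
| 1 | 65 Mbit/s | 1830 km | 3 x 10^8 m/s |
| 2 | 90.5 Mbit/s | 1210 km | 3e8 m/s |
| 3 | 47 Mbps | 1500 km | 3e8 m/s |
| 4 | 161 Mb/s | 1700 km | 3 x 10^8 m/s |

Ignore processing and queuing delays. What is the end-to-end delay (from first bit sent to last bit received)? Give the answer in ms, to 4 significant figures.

21.66 ms

Transmission delays (L/R per hop): 0.246154, 0.176796, 0.340426, 0.0993789 ms; sum = 0.862754 ms.
Propagation delays (d/s per hop): 6.1, 4.03333, 5, 5.66667 ms; sum = 20.8 ms.
End-to-end = 21.66 ms.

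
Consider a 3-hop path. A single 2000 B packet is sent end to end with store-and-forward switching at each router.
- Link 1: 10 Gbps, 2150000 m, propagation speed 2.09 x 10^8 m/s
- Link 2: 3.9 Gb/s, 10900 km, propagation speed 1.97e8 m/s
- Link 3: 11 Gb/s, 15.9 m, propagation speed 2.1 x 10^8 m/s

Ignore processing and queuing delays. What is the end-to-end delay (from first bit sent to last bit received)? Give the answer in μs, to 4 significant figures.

L = 2000 × 8 = 16000 bits.
Transmission delays (L/R per hop): 1.6, 4.10256, 1.45455 μs; sum = 7.15711 μs.
Propagation delays (d/s per hop): 10287.1, 55329.9, 0.0757143 μs; sum = 65617.1 μs.
End-to-end = 65620 μs.

65620 μs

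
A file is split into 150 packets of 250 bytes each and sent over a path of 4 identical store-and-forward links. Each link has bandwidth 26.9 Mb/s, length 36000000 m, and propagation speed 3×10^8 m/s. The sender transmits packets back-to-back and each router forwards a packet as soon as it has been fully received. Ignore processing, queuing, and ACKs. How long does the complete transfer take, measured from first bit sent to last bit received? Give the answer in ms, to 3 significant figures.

Per-hop transmission t_tx = L/R = 2000/26900000 = 0.0743494 ms.
Per-hop propagation t_prop = 36000000/300000000 = 120 ms.
Pipeline fill: first packet needs 4·t_tx to clear all hops; remaining 149 packets each add one t_tx.
Total = (4+150-1)·t_tx + 4·t_prop = 153·0.0743494 + 4·120 = 491 ms.

491 ms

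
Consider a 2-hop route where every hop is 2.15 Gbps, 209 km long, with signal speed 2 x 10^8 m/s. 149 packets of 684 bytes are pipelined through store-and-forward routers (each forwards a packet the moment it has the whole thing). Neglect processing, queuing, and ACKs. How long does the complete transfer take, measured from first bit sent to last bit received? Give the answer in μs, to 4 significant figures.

Per-hop transmission t_tx = L/R = 5472/2150000000 = 2.54512 μs.
Per-hop propagation t_prop = 209000/200000000 = 1045 μs.
Pipeline fill: first packet needs 2·t_tx to clear all hops; remaining 148 packets each add one t_tx.
Total = (2+149-1)·t_tx + 2·t_prop = 150·2.54512 + 2·1045 = 2472 μs.

2472 μs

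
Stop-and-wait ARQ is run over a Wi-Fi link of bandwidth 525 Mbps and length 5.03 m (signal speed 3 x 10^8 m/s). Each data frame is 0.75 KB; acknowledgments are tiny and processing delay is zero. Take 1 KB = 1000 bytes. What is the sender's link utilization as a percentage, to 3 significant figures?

t_tx = L/R = 6000/525000000 = 1.14286e-05 s.
t_prop = 5.03/300000000 = 1.67667e-08 s; RTT = 3.35333e-08 s.
Cycle = t_tx + RTT = 1.14621e-05 s.
Utilization = t_tx / cycle = 1.14286e-05/1.14621e-05 = 99.7 %.

99.7 %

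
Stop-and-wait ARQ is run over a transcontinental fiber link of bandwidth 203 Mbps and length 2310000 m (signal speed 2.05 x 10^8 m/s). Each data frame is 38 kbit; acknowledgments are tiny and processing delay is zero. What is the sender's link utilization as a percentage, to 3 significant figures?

t_tx = L/R = 38000/203000000 = 0.000187192 s.
t_prop = 2310000/2.05e+08 = 0.0112683 s; RTT = 0.0225366 s.
Cycle = t_tx + RTT = 0.0227238 s.
Utilization = t_tx / cycle = 0.000187192/0.0227238 = 0.824 %.

0.824 %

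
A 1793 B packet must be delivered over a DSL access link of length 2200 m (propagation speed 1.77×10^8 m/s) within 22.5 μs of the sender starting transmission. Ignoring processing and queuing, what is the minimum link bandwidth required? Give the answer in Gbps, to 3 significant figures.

L = 14344 bits.
Propagation delay = 2200 / 177000000 = 12.4294 μs.
Transmission budget = 22.5 − 12.4294 = 10.0706 μs.
R ≥ L / t_tx = 14344 bits / 1.00706e-05 s = 1.42 Gbps.

1.42 Gbps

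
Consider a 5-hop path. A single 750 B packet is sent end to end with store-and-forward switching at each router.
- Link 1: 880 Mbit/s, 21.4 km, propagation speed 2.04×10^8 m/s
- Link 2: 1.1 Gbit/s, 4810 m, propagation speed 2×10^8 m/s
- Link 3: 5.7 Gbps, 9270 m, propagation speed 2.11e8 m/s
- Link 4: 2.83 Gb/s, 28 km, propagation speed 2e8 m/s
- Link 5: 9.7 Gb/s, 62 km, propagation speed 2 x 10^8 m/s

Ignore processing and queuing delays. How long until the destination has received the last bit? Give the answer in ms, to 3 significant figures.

0.639 ms

L = 750 × 8 = 6000 bits.
Transmission delays (L/R per hop): 0.00681818, 0.00545455, 0.00105263, 0.00212014, 0.000618557 ms; sum = 0.0160641 ms.
Propagation delays (d/s per hop): 0.104902, 0.02405, 0.0439336, 0.14, 0.31 ms; sum = 0.622886 ms.
End-to-end = 0.639 ms.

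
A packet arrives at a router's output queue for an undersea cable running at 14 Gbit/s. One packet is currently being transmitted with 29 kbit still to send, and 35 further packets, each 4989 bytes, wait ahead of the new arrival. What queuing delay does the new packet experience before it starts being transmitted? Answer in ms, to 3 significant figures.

0.102 ms

Each queued packet: L/R = 39912/14000000000 = 0.00285086 ms.
35 queued → 0.09978 ms.
Plus remaining 29000 bits of current packet: 0.00207143 ms.
Queuing delay = 0.102 ms.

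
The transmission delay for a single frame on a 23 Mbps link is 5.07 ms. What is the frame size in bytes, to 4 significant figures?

L = R × t_tx = 23000000 b/s × 0.00507 s = 116610 bits.
In bytes: 116610 / 8 = 14580 bytes.

14580 bytes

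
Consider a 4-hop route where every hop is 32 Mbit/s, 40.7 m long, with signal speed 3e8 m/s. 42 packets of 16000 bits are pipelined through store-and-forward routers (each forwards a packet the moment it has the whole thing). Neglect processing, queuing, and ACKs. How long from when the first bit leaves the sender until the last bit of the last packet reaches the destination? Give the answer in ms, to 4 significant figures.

22.50 ms

Per-hop transmission t_tx = L/R = 16000/32000000 = 0.5 ms.
Per-hop propagation t_prop = 40.7/300000000 = 0.000135667 ms.
Pipeline fill: first packet needs 4·t_tx to clear all hops; remaining 41 packets each add one t_tx.
Total = (4+42-1)·t_tx + 4·t_prop = 45·0.5 + 4·0.000135667 = 22.50 ms.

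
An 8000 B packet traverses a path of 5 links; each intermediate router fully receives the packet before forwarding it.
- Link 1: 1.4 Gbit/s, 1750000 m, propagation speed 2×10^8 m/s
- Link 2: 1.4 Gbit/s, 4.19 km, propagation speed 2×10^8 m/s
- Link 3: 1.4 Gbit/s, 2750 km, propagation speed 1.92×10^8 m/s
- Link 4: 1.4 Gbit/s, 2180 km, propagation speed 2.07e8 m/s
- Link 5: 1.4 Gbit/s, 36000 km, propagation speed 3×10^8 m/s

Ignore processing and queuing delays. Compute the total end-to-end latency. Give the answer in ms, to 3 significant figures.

154 ms

L = 8000 × 8 = 64000 bits.
Transmission delay per hop = L/R = 64000/1400000000 = 0.0457143 ms; 5 hops → 0.228571 ms.
Propagation delays (d/s per hop): 8.75, 0.02095, 14.3229, 10.5314, 120 ms; sum = 153.625 ms.
End-to-end = 154 ms.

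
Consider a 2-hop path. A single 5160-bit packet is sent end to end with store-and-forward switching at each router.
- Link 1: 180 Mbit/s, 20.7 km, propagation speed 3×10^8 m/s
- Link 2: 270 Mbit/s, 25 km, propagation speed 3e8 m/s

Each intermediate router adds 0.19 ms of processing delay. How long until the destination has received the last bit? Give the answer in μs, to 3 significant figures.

Transmission delays (L/R per hop): 28.6667, 19.1111 μs; sum = 47.7778 μs.
Propagation delays (d/s per hop): 69, 83.3333 μs; sum = 152.333 μs.
Processing at 1 router(s): 1 × 0.19 ms = 190 μs.
End-to-end = 390 μs.

390 μs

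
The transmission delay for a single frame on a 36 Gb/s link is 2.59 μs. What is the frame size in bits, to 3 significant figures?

93200 bits

L = R × t_tx = 36000000000 b/s × 2.59e-06 s = 93240 bits.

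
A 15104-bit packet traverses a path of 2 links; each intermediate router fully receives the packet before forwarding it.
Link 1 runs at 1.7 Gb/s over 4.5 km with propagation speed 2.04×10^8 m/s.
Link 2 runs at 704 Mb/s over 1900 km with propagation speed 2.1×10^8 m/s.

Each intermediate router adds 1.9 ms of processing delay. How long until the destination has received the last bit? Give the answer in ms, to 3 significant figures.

11.0 ms

Transmission delays (L/R per hop): 0.00888471, 0.0214545 ms; sum = 0.0303393 ms.
Propagation delays (d/s per hop): 0.0220588, 9.04762 ms; sum = 9.06968 ms.
Processing at 1 router(s): 1 × 1.9 ms = 1.9 ms.
End-to-end = 11.0 ms.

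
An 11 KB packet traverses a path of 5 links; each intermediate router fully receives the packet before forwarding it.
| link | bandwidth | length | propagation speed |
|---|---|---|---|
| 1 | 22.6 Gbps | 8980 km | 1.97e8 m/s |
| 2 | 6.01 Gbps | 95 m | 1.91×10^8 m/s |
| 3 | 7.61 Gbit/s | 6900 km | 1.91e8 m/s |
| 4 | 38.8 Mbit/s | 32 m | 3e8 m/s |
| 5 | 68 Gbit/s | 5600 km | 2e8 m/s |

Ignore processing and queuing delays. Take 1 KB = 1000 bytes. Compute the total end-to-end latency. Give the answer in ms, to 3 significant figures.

L = 88000 bits.
Transmission delays (L/R per hop): 0.00389381, 0.0146423, 0.0115637, 2.26804, 0.00129412 ms; sum = 2.29944 ms.
Propagation delays (d/s per hop): 45.5838, 0.000497382, 36.1257, 0.000106667, 28 ms; sum = 109.71 ms.
End-to-end = 112 ms.

112 ms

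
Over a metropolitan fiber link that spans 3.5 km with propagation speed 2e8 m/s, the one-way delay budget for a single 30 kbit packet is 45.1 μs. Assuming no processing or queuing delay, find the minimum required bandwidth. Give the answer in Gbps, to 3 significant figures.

Propagation delay = 3500 / 200000000 = 17.5 μs.
Transmission budget = 45.1 − 17.5 = 27.6 μs.
R ≥ L / t_tx = 30000 bits / 2.76e-05 s = 1.09 Gbps.

1.09 Gbps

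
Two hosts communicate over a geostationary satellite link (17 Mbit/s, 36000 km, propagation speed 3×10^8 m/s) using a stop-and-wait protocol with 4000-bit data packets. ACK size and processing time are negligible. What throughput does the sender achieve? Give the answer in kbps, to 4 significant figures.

16.65 kbps

t_tx = L/R = 4000/17000000 = 0.000235294 s.
t_prop = 36000000/300000000 = 0.12 s; RTT = 0.24 s.
Cycle = t_tx + RTT = 0.240235 s.
Throughput = L / cycle = 4000 / 0.240235 = 16.65 kbps.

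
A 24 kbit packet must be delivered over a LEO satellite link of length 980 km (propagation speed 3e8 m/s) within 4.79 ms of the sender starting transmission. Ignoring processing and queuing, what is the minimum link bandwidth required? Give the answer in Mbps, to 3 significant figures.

Propagation delay = 980000 / 300000000 = 3.26667 ms.
Transmission budget = 4.79 − 3.26667 = 1.52333 ms.
R ≥ L / t_tx = 24000 bits / 0.00152333 s = 15.8 Mbps.

15.8 Mbps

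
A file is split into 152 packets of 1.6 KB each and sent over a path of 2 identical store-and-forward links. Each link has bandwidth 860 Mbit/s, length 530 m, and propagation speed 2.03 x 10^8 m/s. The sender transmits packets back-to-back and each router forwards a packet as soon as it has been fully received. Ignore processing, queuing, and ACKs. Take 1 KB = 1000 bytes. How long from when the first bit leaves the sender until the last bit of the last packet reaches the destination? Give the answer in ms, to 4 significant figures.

2.282 ms

Per-hop transmission t_tx = L/R = 12800/860000000 = 0.0148837 ms.
Per-hop propagation t_prop = 530/2.03e+08 = 0.00261084 ms.
Pipeline fill: first packet needs 2·t_tx to clear all hops; remaining 151 packets each add one t_tx.
Total = (2+152-1)·t_tx + 2·t_prop = 153·0.0148837 + 2·0.00261084 = 2.282 ms.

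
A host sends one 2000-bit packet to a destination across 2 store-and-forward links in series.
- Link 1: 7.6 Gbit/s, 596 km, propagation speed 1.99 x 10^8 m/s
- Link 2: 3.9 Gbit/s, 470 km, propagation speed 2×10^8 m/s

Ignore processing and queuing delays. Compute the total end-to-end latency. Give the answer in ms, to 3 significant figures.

5.35 ms

Transmission delays (L/R per hop): 0.000263158, 0.000512821 ms; sum = 0.000775978 ms.
Propagation delays (d/s per hop): 2.99497, 2.35 ms; sum = 5.34497 ms.
End-to-end = 5.35 ms.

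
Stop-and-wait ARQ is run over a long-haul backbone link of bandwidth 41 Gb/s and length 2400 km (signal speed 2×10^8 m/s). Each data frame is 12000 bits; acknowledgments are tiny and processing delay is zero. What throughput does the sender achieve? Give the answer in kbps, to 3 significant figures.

t_tx = L/R = 12000/41000000000 = 2.92683e-07 s.
t_prop = 2400000/200000000 = 0.012 s; RTT = 0.024 s.
Cycle = t_tx + RTT = 0.0240003 s.
Throughput = L / cycle = 12000 / 0.0240003 = 500 kbps.

500 kbps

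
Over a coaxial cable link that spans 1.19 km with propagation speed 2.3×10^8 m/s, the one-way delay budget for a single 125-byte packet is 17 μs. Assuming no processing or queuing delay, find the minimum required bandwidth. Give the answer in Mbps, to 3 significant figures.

84.6 Mbps

L = 1000 bits.
Propagation delay = 1190 / 2.3e+08 = 5.17391 μs.
Transmission budget = 17 − 5.17391 = 11.8261 μs.
R ≥ L / t_tx = 1000 bits / 1.18261e-05 s = 84.6 Mbps.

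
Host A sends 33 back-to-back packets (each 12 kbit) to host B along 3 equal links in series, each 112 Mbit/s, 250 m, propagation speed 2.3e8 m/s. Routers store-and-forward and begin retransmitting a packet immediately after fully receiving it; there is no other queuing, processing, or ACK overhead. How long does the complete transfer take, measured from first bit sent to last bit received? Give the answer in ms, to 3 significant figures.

3.75 ms

Per-hop transmission t_tx = L/R = 12000/112000000 = 0.107143 ms.
Per-hop propagation t_prop = 250/2.3e+08 = 0.00108696 ms.
Pipeline fill: first packet needs 3·t_tx to clear all hops; remaining 32 packets each add one t_tx.
Total = (3+33-1)·t_tx + 3·t_prop = 35·0.107143 + 3·0.00108696 = 3.75 ms.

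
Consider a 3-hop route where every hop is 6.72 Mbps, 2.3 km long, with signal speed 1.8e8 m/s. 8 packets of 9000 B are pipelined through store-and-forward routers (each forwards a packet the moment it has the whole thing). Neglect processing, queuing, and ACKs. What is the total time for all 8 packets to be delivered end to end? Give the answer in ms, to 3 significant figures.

107 ms

Per-hop transmission t_tx = L/R = 72000/6720000 = 10.7143 ms.
Per-hop propagation t_prop = 2300/180000000 = 0.0127778 ms.
Pipeline fill: first packet needs 3·t_tx to clear all hops; remaining 7 packets each add one t_tx.
Total = (3+8-1)·t_tx + 3·t_prop = 10·10.7143 + 3·0.0127778 = 107 ms.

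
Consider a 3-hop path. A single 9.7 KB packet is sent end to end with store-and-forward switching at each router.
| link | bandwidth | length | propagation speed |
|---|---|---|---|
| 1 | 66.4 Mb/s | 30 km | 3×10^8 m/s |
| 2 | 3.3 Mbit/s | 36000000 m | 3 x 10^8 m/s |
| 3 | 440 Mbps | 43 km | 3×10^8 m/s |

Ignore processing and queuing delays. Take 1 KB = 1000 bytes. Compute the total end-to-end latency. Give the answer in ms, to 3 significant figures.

145 ms

L = 77600 bits.
Transmission delays (L/R per hop): 1.16867, 23.5152, 0.176364 ms; sum = 24.8602 ms.
Propagation delays (d/s per hop): 0.1, 120, 0.143333 ms; sum = 120.243 ms.
End-to-end = 145 ms.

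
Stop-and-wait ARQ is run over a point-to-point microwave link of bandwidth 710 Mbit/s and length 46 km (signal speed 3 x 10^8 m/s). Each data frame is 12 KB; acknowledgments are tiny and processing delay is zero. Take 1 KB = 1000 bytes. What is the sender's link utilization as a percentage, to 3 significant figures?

30.6 %

t_tx = L/R = 96000/710000000 = 0.000135211 s.
t_prop = 46000/300000000 = 0.000153333 s; RTT = 0.000306667 s.
Cycle = t_tx + RTT = 0.000441878 s.
Utilization = t_tx / cycle = 0.000135211/0.000441878 = 30.6 %.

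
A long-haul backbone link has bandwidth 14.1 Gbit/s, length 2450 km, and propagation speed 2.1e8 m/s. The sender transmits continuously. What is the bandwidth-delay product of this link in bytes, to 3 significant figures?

Propagation delay = 2450000 / 210000000 = 0.0116667 s.
BDP = R × t_prop = 14100000000 × 0.0116667 = 164500000 bits.
In bytes: 164500000/8 = 20600000 bytes.

20600000 bytes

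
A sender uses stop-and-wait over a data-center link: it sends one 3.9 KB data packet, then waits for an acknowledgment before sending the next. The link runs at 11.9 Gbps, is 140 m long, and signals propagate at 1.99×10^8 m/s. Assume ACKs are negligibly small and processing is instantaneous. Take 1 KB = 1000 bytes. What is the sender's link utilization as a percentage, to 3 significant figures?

t_tx = L/R = 31200/11900000000 = 2.62185e-06 s.
t_prop = 140/199000000 = 7.03518e-07 s; RTT = 1.40704e-06 s.
Cycle = t_tx + RTT = 4.02888e-06 s.
Utilization = t_tx / cycle = 2.62185e-06/4.02888e-06 = 65.1 %.

65.1 %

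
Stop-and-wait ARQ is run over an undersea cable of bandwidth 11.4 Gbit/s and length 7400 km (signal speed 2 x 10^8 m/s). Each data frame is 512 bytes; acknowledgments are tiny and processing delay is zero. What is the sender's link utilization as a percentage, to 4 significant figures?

t_tx = L/R = 4096/11400000000 = 3.59298e-07 s.
t_prop = 7400000/200000000 = 0.037 s; RTT = 0.074 s.
Cycle = t_tx + RTT = 0.0740004 s.
Utilization = t_tx / cycle = 3.59298e-07/0.0740004 = 0.0004855 %.

0.0004855 %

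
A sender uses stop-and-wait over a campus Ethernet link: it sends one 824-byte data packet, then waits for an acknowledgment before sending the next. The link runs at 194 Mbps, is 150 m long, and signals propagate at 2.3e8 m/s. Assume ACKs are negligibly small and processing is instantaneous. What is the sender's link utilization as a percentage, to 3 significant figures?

96.3 %

t_tx = L/R = 6592/194000000 = 3.39794e-05 s.
t_prop = 150/2.3e+08 = 6.52174e-07 s; RTT = 1.30435e-06 s.
Cycle = t_tx + RTT = 3.52837e-05 s.
Utilization = t_tx / cycle = 3.39794e-05/3.52837e-05 = 96.3 %.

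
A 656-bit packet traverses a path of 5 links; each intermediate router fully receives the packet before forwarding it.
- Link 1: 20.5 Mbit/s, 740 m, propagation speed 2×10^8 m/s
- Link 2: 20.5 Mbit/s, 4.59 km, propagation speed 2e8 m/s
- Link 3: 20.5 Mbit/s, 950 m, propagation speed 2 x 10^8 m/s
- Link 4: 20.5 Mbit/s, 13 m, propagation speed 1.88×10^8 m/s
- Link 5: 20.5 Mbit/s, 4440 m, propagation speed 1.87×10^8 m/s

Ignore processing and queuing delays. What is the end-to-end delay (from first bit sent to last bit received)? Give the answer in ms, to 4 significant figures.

0.2152 ms

Transmission delay per hop = L/R = 656/20500000 = 0.032 ms; 5 hops → 0.16 ms.
Propagation delays (d/s per hop): 0.0037, 0.02295, 0.00475, 6.91489e-05, 0.0237433 ms; sum = 0.0552125 ms.
End-to-end = 0.2152 ms.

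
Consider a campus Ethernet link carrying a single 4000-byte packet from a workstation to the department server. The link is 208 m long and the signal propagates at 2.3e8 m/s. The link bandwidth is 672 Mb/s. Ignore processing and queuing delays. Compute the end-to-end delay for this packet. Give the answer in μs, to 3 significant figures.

L = 4000 × 8 = 32000 bits.
Transmission delay = L/R = 32000 / 672000000 = 47.619 μs.
Propagation delay = d/s = 208 m / 2.3e+08 m/s = 0.904348 μs.
Total = 48.5 μs.

48.5 μs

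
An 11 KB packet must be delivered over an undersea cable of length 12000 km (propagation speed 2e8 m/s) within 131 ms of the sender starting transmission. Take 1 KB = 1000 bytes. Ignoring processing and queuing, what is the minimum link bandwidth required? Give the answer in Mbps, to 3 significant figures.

1.24 Mbps

L = 88000 bits.
Propagation delay = 12000000 / 200000000 = 60 ms.
Transmission budget = 131 − 60 = 71 ms.
R ≥ L / t_tx = 88000 bits / 0.071 s = 1.24 Mbps.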